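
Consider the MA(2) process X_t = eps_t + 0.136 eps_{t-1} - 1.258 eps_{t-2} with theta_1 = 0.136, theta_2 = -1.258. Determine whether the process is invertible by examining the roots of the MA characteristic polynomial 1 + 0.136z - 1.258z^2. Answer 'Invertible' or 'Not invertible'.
\text{Not invertible}

The MA(q) characteristic polynomial is P(z) = 1 + 0.136z - 1.258z^2.
Invertibility requires all roots to lie outside the unit circle, i.e. |z| > 1 for every root.
Set 1 + (0.136) z + (-1.258) z^2 = 0, i.e. a z^2 + b z + c = 0 with a = -1.258, b = 0.136, c = 1.
Discriminant D = b^2 - 4ac = (0.136)^2 - 4*(-1.258)*1 = 0.018496 - (-5.032) = 5.050496.
D >= 0, so the roots are real: z = (-b +/- sqrt(D)) / (2a) = (-0.136 +/- 2.247331) / (-2.516).
  z_1 = (-0.136 + 2.247331) / (-2.516) = -0.8392,   |z_1| = 0.8392.
  z_2 = (-0.136 - 2.247331) / (-2.516) = 0.9473,   |z_2| = 0.9473.
Moduli of all roots: 0.8392, 0.9473.
All moduli strictly greater than 1? No.
Verdict: Not invertible.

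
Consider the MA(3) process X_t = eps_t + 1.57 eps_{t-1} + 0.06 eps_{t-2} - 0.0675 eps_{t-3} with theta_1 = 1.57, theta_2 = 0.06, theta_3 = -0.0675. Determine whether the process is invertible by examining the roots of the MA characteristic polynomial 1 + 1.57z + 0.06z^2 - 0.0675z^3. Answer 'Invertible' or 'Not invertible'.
\text{Not invertible}

The MA(q) characteristic polynomial is P(z) = 1 + 1.57z + 0.06z^2 - 0.0675z^3.
Invertibility requires all roots to lie outside the unit circle, i.e. |z| > 1 for every root.
Degree 3: look for a simple real root z0 first, then factor out (1 - z/z0) and solve the remaining quadratic.
Testing z0 = -4: P(-4) = 1 + (1.57)(-4) + (0.06)(-4)^2 + (-0.0675)(-4)^3
  = 1 + (-6.28) + (0.96) + (4.32) = 0.  So z_0 = -4 is a root, |z_0| = 4.
Divide out the factor (1 + 0.25 z) = (1 - z/z0) (since 1/z0 = -0.25):
  P(z) = (1 + 0.25 z)(1 + (1.32) z + (-0.27) z^2)
  [check: z-coef 1.32 - (-0.25) = 1.57; z^2-coef -0.27 - (-0.25)(1.32) = 0.06; z^3-coef -(-0.25)(-0.27) = -0.0675.]
Remaining roots from the quadratic factor 1 + (1.32) z + (-0.27) z^2:
  Set 1 + (1.32) z + (-0.27) z^2 = 0, i.e. a z^2 + b z + c = 0 with a = -0.27, b = 1.32, c = 1.
  Discriminant D = b^2 - 4ac = (1.32)^2 - 4*(-0.27)*1 = 1.7424 - (-1.08) = 2.8224.
  D >= 0, so the roots are real: z = (-b +/- sqrt(D)) / (2a) = (-1.32 +/- 1.68) / (-0.54).
    z_1 = (-1.32 + 1.68) / (-0.54) = -0.6667,   |z_1| = 0.6667.
    z_2 = (-1.32 - 1.68) / (-0.54) = 5.5556,   |z_2| = 5.5556.
Moduli of all roots: 4.0000, 0.6667, 5.5556.
All moduli strictly greater than 1? No.
Verdict: Not invertible.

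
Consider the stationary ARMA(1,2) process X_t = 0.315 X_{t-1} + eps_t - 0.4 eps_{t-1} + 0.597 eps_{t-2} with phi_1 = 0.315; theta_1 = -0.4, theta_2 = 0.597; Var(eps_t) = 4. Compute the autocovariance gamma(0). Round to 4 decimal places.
\gamma(0) = 5.4728

Multiply the model equation by X_{t-k} and take expectations. With theta_0 = psi_0 = 1 and psi_j the MA(infinity) weights, this gives
  gamma(k) - sum_i phi_i gamma(k-i) = c_k,
  c_k = sigma^2 * sum_{j=k..q} theta_j psi_{j-k}   (c_k = 0 for k > q),
using gamma(-m) = gamma(m).
psi-weights needed (psi_j = theta_j + sum_i phi_i psi_{j-i}):
  psi_1 = theta_1 + phi_1 = -0.4 + (0.315) = -0.085
  psi_2 = theta_2 + phi_1 psi_1 = 0.597 + (0.315)(-0.085) = 0.570225
Right-hand sides:
  c_0 = sigma^2 (1 + theta_1 psi_1 + theta_2 psi_2) = 4 * (1 + (-0.4)(-0.085) + (0.597)(0.570225)) = 4 * 1.374424 = 5.497697
  c_1 = sigma^2 (theta_1 + theta_2 psi_1) = 4 * (-0.4 + (0.597)(-0.085)) = -1.80298
  c_2 = sigma^2 theta_2 = 4 * (0.597) = 2.388
Equations for k = 0 and k = 1 (AR order 1):
  gamma(0) = phi_1 gamma(1) + c_0
  gamma(1) = phi_1 gamma(0) + c_1
Substituting the second into the first: gamma(0) (1 - phi_1^2) = c_0 + phi_1 c_1, so
  gamma(0) = (c_0 + phi_1 c_1) / (1 - phi_1^2) = (5.497697 + (0.315)(-1.80298)) / (1 - (0.315)^2) = 4.929759 / 0.900775 = 5.472797.
Therefore gamma(0) = 5.4728 (to 4 decimal places).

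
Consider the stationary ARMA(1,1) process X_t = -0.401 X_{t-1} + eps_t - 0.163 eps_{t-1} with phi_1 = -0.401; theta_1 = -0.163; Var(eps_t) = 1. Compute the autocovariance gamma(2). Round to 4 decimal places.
\gamma(2) = 0.2871

Multiply the model equation by X_{t-k} and take expectations. With theta_0 = psi_0 = 1 and psi_j the MA(infinity) weights, this gives
  gamma(k) - sum_i phi_i gamma(k-i) = c_k,
  c_k = sigma^2 * sum_{j=k..q} theta_j psi_{j-k}   (c_k = 0 for k > q),
using gamma(-m) = gamma(m).
psi-weights needed (psi_j = theta_j + sum_i phi_i psi_{j-i}):
  psi_1 = theta_1 + phi_1 = -0.163 + (-0.401) = -0.564
Right-hand sides:
  c_0 = sigma^2 (1 + theta_1 psi_1) = 1 * (1 + (-0.163)(-0.564)) = 1 * 1.091932 = 1.091932
  c_1 = sigma^2 theta_1 = 1 * (-0.163) = -0.163
  c_2 = 0
Equations for k = 0 and k = 1 (AR order 1):
  gamma(0) = phi_1 gamma(1) + c_0
  gamma(1) = phi_1 gamma(0) + c_1
Substituting the second into the first: gamma(0) (1 - phi_1^2) = c_0 + phi_1 c_1, so
  gamma(0) = (c_0 + phi_1 c_1) / (1 - phi_1^2) = (1.091932 + (-0.401)(-0.163)) / (1 - (-0.401)^2) = 1.157295 / 0.839199 = 1.379047.
  gamma(1) = phi_1 gamma(0) + c_1 = (-0.401)(1.379047) + (-0.163) = -0.715998.
For k = 2 (> q): gamma(2) = phi_1 gamma(1) = (-0.401)(-0.715998) = 0.287115.
Therefore gamma(2) = 0.2871 (to 4 decimal places).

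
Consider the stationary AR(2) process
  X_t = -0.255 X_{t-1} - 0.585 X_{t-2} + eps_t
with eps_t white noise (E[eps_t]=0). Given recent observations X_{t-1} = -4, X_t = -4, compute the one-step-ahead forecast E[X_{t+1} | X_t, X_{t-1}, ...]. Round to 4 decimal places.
E[X_{t+1} \mid \mathcal F_t] = 3.3600

For an AR(p) model X_t = c + sum_i phi_i X_{t-i} + eps_t, the
one-step-ahead conditional mean is
  E[X_{t+1} | X_t, ...] = c + sum_i phi_i X_{t+1-i}.
Substitute known values:
  E[X_{t+1} | ...] = (-0.255) * (-4) + (-0.585) * (-4)
                   = 3.3600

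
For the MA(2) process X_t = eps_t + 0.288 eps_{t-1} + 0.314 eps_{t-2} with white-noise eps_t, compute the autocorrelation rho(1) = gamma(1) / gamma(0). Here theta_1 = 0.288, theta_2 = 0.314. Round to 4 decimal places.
\rho(1) = 0.3203

For an MA(q) process with theta_0 = 1, the autocovariance is
  gamma(k) = sigma^2 * sum_{i=0..q-k} theta_i * theta_{i+k},
and rho(k) = gamma(k) / gamma(0). Sigma^2 cancels.
  numerator   = (1)*(0.288) + (0.288)*(0.314) = 0.378432.
  denominator = (1)^2 + (0.288)^2 + (0.314)^2 = 1.18154.
  rho(1) = 0.378432 / 1.18154 = 0.3203.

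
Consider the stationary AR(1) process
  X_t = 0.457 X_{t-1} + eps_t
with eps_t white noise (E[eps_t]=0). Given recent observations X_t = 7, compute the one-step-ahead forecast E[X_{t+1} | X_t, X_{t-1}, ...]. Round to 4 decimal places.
E[X_{t+1} \mid \mathcal F_t] = 3.1990

For an AR(p) model X_t = c + sum_i phi_i X_{t-i} + eps_t, the
one-step-ahead conditional mean is
  E[X_{t+1} | X_t, ...] = c + sum_i phi_i X_{t+1-i}.
Substitute known values:
  E[X_{t+1} | ...] = (0.457) * (7)
                   = 3.1990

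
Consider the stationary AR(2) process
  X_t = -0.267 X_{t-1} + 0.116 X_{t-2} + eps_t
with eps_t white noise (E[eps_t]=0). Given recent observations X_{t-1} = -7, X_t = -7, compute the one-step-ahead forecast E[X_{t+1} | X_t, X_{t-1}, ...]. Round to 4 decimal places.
E[X_{t+1} \mid \mathcal F_t] = 1.0570

For an AR(p) model X_t = c + sum_i phi_i X_{t-i} + eps_t, the
one-step-ahead conditional mean is
  E[X_{t+1} | X_t, ...] = c + sum_i phi_i X_{t+1-i}.
Substitute known values:
  E[X_{t+1} | ...] = (-0.267) * (-7) + (0.116) * (-7)
                   = 1.0570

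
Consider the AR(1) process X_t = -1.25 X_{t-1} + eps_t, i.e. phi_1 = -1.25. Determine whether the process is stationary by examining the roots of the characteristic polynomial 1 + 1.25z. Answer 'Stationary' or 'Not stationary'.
\text{Not stationary}

The AR(p) characteristic polynomial is P(z) = 1 + 1.25z.
Stationarity requires all roots to lie outside the unit circle, i.e. |z| > 1 for every root.
This is linear in z: 1 + (1.25) z = 0  =>  z = -1/(1.25) = -0.8,  |z| = 0.8.
Moduli of all roots: 0.8000.
All moduli strictly greater than 1? No.
Verdict: Not stationary.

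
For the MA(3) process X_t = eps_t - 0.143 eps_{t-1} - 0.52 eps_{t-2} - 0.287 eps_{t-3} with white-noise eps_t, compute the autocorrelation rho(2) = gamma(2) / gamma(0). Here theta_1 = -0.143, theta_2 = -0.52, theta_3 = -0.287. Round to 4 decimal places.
\rho(2) = -0.3488

For an MA(q) process with theta_0 = 1, the autocovariance is
  gamma(k) = sigma^2 * sum_{i=0..q-k} theta_i * theta_{i+k},
and rho(k) = gamma(k) / gamma(0). Sigma^2 cancels.
  numerator   = (1)*(-0.52) + (-0.143)*(-0.287) = -0.478959.
  denominator = (1)^2 + (-0.143)^2 + (-0.52)^2 + (-0.287)^2 = 1.373218.
  rho(2) = -0.478959 / 1.373218 = -0.3488.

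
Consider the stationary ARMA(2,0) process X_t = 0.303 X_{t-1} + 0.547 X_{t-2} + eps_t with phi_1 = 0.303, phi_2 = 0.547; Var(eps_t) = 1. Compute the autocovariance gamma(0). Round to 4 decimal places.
\gamma(0) = 2.5822

Multiply the model equation by X_{t-k} and take expectations. With theta_0 = psi_0 = 1 and psi_j the MA(infinity) weights, this gives
  gamma(k) - sum_i phi_i gamma(k-i) = c_k,
  c_k = sigma^2 * sum_{j=k..q} theta_j psi_{j-k}   (c_k = 0 for k > q),
using gamma(-m) = gamma(m).
Pure AR (q = 0): c_0 = sigma^2 = 1, c_k = 0 for k >= 1.
Equations for k = 0, 1, 2 (AR order 2, c_2 = 0):
  (E0) gamma(0) = phi_1 gamma(1) + phi_2 gamma(2) + c_0
  (E1) gamma(1) = phi_1 gamma(0) + phi_2 gamma(1) + c_1
  (E2) gamma(2) = phi_1 gamma(1) + phi_2 gamma(0)
From (E1): gamma(1) = A gamma(0) + B with
  A = phi_1 / (1 - phi_2) = 0.303 / 0.453 = 0.668874,   B = c_1 / (1 - phi_2) = 0 / 0.453 = 0.
Insert (E2) into (E0): gamma(0) (1 - phi_2^2) = phi_1 (1 + phi_2) gamma(1) + c_0.
  phi_1 (1 + phi_2) = (0.303)(1.547) = 0.468741,   1 - phi_2^2 = 0.700791.
Replace gamma(1) by A gamma(0) + B and collect gamma(0):
  gamma(0) [0.700791 - (0.468741)(0.668874)] = c_0 = 1
  gamma(0) * 0.387262 = 1
  gamma(0) = 1 / 0.387262 = 2.582229.
Therefore gamma(0) = 2.5822 (to 4 decimal places).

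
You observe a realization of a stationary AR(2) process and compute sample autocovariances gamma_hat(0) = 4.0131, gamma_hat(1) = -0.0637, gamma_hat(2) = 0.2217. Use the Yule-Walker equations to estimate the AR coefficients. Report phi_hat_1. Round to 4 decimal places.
\hat\phi_{1} = -0.0150

The Yule-Walker equations for an AR(p) process read, in matrix form,
  Gamma_p phi = r_p,   with   (Gamma_p)_{ij} = gamma(|i - j|),
                       (r_p)_i = gamma(i),   i,j = 1..p.
Substitute the sample gammas (Toeplitz matrix and right-hand side of size 2):
  Gamma_p = [[4.0131, -0.0637], [-0.0637, 4.0131]]
  r_p     = [-0.0637, 0.2217]
Written out:
  4.0131 phi_1 - 0.0637 phi_2 = -0.0637
  -0.0637 phi_1 + 4.0131 phi_2 = 0.2217
Solve by Cramer's rule:
  det = gamma(0)^2 - gamma(1)^2 = (4.0131)^2 - (-0.0637)^2 = 16.10497161 - 0.00405769 = 16.10091392
  phi_hat_1 = [gamma(1) gamma(0) - gamma(1) gamma(2)] / det = [(-0.0637)(4.0131) - (-0.0637)(0.2217)] / 16.10091392 = -0.24151218 / 16.10091392 = -0.015
  phi_hat_2 = [gamma(0) gamma(2) - gamma(1)^2] / det = [(4.0131)(0.2217) - (-0.0637)^2] / 16.10091392 = 0.88564658 / 16.10091392 = 0.055
So phi_hat = [-0.0150, 0.0550].
Therefore phi_hat_1 = -0.0150.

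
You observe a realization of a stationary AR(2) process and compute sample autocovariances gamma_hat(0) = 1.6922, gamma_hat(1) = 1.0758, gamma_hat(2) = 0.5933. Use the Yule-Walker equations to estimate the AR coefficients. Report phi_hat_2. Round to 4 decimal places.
\hat\phi_{2} = -0.0899

The Yule-Walker equations for an AR(p) process read, in matrix form,
  Gamma_p phi = r_p,   with   (Gamma_p)_{ij} = gamma(|i - j|),
                       (r_p)_i = gamma(i),   i,j = 1..p.
Substitute the sample gammas (Toeplitz matrix and right-hand side of size 2):
  Gamma_p = [[1.6922, 1.0758], [1.0758, 1.6922]]
  r_p     = [1.0758, 0.5933]
Written out:
  1.6922 phi_1 + 1.0758 phi_2 = 1.0758
  1.0758 phi_1 + 1.6922 phi_2 = 0.5933
Solve by Cramer's rule:
  det = gamma(0)^2 - gamma(1)^2 = (1.6922)^2 - (1.0758)^2 = 2.86354084 - 1.15734564 = 1.7061952
  phi_hat_1 = [gamma(1) gamma(0) - gamma(1) gamma(2)] / det = [(1.0758)(1.6922) - (1.0758)(0.5933)] / 1.7061952 = 1.18219662 / 1.7061952 = 0.6929
  phi_hat_2 = [gamma(0) gamma(2) - gamma(1)^2] / det = [(1.6922)(0.5933) - (1.0758)^2] / 1.7061952 = -0.15336338 / 1.7061952 = -0.0899
So phi_hat = [0.6929, -0.0899].
Therefore phi_hat_2 = -0.0899.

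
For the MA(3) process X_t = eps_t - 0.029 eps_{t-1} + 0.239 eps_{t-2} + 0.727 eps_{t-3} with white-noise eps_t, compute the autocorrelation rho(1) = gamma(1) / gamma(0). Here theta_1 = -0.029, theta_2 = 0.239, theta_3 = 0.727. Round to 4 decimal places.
\rho(1) = 0.0869

For an MA(q) process with theta_0 = 1, the autocovariance is
  gamma(k) = sigma^2 * sum_{i=0..q-k} theta_i * theta_{i+k},
and rho(k) = gamma(k) / gamma(0). Sigma^2 cancels.
  numerator   = (1)*(-0.029) + (-0.029)*(0.239) + (0.239)*(0.727) = 0.137822.
  denominator = (1)^2 + (-0.029)^2 + (0.239)^2 + (0.727)^2 = 1.586491.
  rho(1) = 0.137822 / 1.586491 = 0.0869.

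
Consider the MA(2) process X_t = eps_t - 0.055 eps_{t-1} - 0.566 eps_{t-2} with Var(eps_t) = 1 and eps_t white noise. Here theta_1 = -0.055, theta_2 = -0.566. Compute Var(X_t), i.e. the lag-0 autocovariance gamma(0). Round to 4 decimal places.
\gamma(0) = 1.3234

For an MA(q) process X_t = eps_t + sum_i theta_i eps_{t-i} with
Var(eps_t) = sigma^2, the variance is
  gamma(0) = sigma^2 * (1 + sum_i theta_i^2).
  sum_i theta_i^2 = (-0.055)^2 + (-0.566)^2 = 0.003025 + 0.320356 = 0.323381.
  gamma(0) = 1 * (1 + 0.323381) = 1 * 1.323381 = 1.323381, which rounds to 1.3234.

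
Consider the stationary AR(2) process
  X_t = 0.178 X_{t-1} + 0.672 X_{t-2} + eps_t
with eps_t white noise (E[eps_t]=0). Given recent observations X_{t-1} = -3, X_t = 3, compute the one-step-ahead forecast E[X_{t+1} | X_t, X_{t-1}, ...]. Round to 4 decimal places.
E[X_{t+1} \mid \mathcal F_t] = -1.4820

For an AR(p) model X_t = c + sum_i phi_i X_{t-i} + eps_t, the
one-step-ahead conditional mean is
  E[X_{t+1} | X_t, ...] = c + sum_i phi_i X_{t+1-i}.
Substitute known values:
  E[X_{t+1} | ...] = (0.178) * (3) + (0.672) * (-3)
                   = -1.4820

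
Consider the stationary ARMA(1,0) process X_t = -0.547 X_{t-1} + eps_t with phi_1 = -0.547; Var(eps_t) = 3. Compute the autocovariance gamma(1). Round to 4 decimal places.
\gamma(1) = -2.3416

Multiply the model equation by X_{t-k} and take expectations. With theta_0 = psi_0 = 1 and psi_j the MA(infinity) weights, this gives
  gamma(k) - sum_i phi_i gamma(k-i) = c_k,
  c_k = sigma^2 * sum_{j=k..q} theta_j psi_{j-k}   (c_k = 0 for k > q),
using gamma(-m) = gamma(m).
Pure AR (q = 0): c_0 = sigma^2 = 3, c_k = 0 for k >= 1.
Equations for k = 0 and k = 1 (AR order 1):
  gamma(0) = phi_1 gamma(1) + c_0
  gamma(1) = phi_1 gamma(0) + c_1
Substituting the second into the first: gamma(0) (1 - phi_1^2) = c_0 + phi_1 c_1, so
  gamma(0) = c_0 / (1 - phi_1^2) = 3 / (1 - (-0.547)^2) = 3 / 0.700791 = 4.280877.
  gamma(1) = phi_1 gamma(0) = (-0.547)(4.280877) = -2.34164.
Therefore gamma(1) = -2.3416 (to 4 decimal places).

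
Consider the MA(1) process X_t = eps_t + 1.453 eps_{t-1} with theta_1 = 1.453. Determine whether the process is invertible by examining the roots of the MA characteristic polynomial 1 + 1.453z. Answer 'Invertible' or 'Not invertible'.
\text{Not invertible}

The MA(q) characteristic polynomial is P(z) = 1 + 1.453z.
Invertibility requires all roots to lie outside the unit circle, i.e. |z| > 1 for every root.
This is linear in z: 1 + (1.453) z = 0  =>  z = -1/(1.453) = -0.688231,  |z| = 0.688231.
Moduli of all roots: 0.6882.
All moduli strictly greater than 1? No.
Verdict: Not invertible.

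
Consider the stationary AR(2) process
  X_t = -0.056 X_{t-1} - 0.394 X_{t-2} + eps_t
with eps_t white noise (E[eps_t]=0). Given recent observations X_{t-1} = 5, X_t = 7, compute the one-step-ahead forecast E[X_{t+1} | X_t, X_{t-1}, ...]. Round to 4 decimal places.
E[X_{t+1} \mid \mathcal F_t] = -2.3620

For an AR(p) model X_t = c + sum_i phi_i X_{t-i} + eps_t, the
one-step-ahead conditional mean is
  E[X_{t+1} | X_t, ...] = c + sum_i phi_i X_{t+1-i}.
Substitute known values:
  E[X_{t+1} | ...] = (-0.056) * (7) + (-0.394) * (5)
                   = -2.3620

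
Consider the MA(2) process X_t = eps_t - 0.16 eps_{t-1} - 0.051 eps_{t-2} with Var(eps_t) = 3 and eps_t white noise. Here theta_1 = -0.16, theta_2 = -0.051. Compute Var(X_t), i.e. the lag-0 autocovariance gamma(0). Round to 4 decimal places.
\gamma(0) = 3.0846

For an MA(q) process X_t = eps_t + sum_i theta_i eps_{t-i} with
Var(eps_t) = sigma^2, the variance is
  gamma(0) = sigma^2 * (1 + sum_i theta_i^2).
  sum_i theta_i^2 = (-0.16)^2 + (-0.051)^2 = 0.0256 + 0.002601 = 0.028201.
  gamma(0) = 3 * (1 + 0.028201) = 3 * 1.028201 = 3.084603, which rounds to 3.0846.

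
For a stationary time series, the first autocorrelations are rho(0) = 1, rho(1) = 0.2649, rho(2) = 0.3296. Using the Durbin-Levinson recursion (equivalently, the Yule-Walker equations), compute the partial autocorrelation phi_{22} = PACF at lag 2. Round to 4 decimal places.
\phi_{22} = 0.2790

The PACF at lag k is phi_{kk}, the last component of the solution
to the Yule-Walker system G_k phi = r_k where
  (G_k)_{ij} = rho(|i - j|), (r_k)_i = rho(i), i,j = 1..k.
Equivalently, Durbin-Levinson gives phi_{kk} iteratively:
  phi_{11} = rho(1)
  phi_{kk} = [rho(k) - sum_{j=1..k-1} phi_{k-1,j} rho(k-j)]
            / [1 - sum_{j=1..k-1} phi_{k-1,j} rho(j)],
  phi_{k,j} = phi_{k-1,j} - phi_{kk} phi_{k-1,k-j},  j = 1..k-1.
Step k = 1:
  phi_11 = rho(1) = 0.2649.
Step k = 2:
  phi_22 = [rho(2) - phi_11 rho(1)] / [1 - phi_11 rho(1)] = [0.3296 - (0.2649)(0.2649)] / [1 - (0.2649)(0.2649)]
         = 0.25942799 / 0.92982799 = 0.279.
Therefore phi_{22} = 0.2790.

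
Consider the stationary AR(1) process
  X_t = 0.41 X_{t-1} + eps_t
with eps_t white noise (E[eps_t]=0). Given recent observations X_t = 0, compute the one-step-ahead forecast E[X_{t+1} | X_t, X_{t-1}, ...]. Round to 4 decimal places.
E[X_{t+1} \mid \mathcal F_t] = 0.0000

For an AR(p) model X_t = c + sum_i phi_i X_{t-i} + eps_t, the
one-step-ahead conditional mean is
  E[X_{t+1} | X_t, ...] = c + sum_i phi_i X_{t+1-i}.
Substitute known values:
  E[X_{t+1} | ...] = (0.41) * (0)
                   = 0.0000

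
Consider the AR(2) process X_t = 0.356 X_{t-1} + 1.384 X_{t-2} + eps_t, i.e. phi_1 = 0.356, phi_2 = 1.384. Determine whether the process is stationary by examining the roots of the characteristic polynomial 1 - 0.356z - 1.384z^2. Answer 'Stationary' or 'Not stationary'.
\text{Not stationary}

The AR(p) characteristic polynomial is P(z) = 1 - 0.356z - 1.384z^2.
Stationarity requires all roots to lie outside the unit circle, i.e. |z| > 1 for every root.
Set 1 + (-0.356) z + (-1.384) z^2 = 0, i.e. a z^2 + b z + c = 0 with a = -1.384, b = -0.356, c = 1.
Discriminant D = b^2 - 4ac = (-0.356)^2 - 4*(-1.384)*1 = 0.126736 - (-5.536) = 5.662736.
D >= 0, so the roots are real: z = (-b +/- sqrt(D)) / (2a) = (0.356 +/- 2.37965) / (-2.768).
  z_1 = (0.356 + 2.37965) / (-2.768) = -0.9883,   |z_1| = 0.9883.
  z_2 = (0.356 - 2.37965) / (-2.768) = 0.7311,   |z_2| = 0.7311.
Moduli of all roots: 0.9883, 0.7311.
All moduli strictly greater than 1? No.
Verdict: Not stationary.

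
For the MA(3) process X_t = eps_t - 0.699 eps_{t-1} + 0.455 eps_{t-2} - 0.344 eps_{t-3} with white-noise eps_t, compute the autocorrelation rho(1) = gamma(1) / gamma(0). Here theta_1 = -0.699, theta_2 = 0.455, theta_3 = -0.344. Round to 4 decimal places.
\rho(1) = -0.6470

For an MA(q) process with theta_0 = 1, the autocovariance is
  gamma(k) = sigma^2 * sum_{i=0..q-k} theta_i * theta_{i+k},
and rho(k) = gamma(k) / gamma(0). Sigma^2 cancels.
  numerator   = (1)*(-0.699) + (-0.699)*(0.455) + (0.455)*(-0.344) = -1.173565.
  denominator = (1)^2 + (-0.699)^2 + (0.455)^2 + (-0.344)^2 = 1.813962.
  rho(1) = -1.173565 / 1.813962 = -0.6470.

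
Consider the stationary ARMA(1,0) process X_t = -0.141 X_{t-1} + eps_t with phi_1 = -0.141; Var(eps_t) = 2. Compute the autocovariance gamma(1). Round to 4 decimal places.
\gamma(1) = -0.2877

Multiply the model equation by X_{t-k} and take expectations. With theta_0 = psi_0 = 1 and psi_j the MA(infinity) weights, this gives
  gamma(k) - sum_i phi_i gamma(k-i) = c_k,
  c_k = sigma^2 * sum_{j=k..q} theta_j psi_{j-k}   (c_k = 0 for k > q),
using gamma(-m) = gamma(m).
Pure AR (q = 0): c_0 = sigma^2 = 2, c_k = 0 for k >= 1.
Equations for k = 0 and k = 1 (AR order 1):
  gamma(0) = phi_1 gamma(1) + c_0
  gamma(1) = phi_1 gamma(0) + c_1
Substituting the second into the first: gamma(0) (1 - phi_1^2) = c_0 + phi_1 c_1, so
  gamma(0) = c_0 / (1 - phi_1^2) = 2 / (1 - (-0.141)^2) = 2 / 0.980119 = 2.040569.
  gamma(1) = phi_1 gamma(0) = (-0.141)(2.040569) = -0.28772.
Therefore gamma(1) = -0.2877 (to 4 decimal places).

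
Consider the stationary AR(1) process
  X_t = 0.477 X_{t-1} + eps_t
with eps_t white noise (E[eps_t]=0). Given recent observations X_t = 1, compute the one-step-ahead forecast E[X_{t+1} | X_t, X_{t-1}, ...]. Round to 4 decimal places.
E[X_{t+1} \mid \mathcal F_t] = 0.4770

For an AR(p) model X_t = c + sum_i phi_i X_{t-i} + eps_t, the
one-step-ahead conditional mean is
  E[X_{t+1} | X_t, ...] = c + sum_i phi_i X_{t+1-i}.
Substitute known values:
  E[X_{t+1} | ...] = (0.477) * (1)
                   = 0.4770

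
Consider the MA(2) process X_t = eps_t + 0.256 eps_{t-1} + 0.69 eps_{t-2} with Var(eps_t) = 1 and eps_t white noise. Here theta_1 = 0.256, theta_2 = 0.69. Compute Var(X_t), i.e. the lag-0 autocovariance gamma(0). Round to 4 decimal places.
\gamma(0) = 1.5416

For an MA(q) process X_t = eps_t + sum_i theta_i eps_{t-i} with
Var(eps_t) = sigma^2, the variance is
  gamma(0) = sigma^2 * (1 + sum_i theta_i^2).
  sum_i theta_i^2 = (0.256)^2 + (0.69)^2 = 0.065536 + 0.4761 = 0.541636.
  gamma(0) = 1 * (1 + 0.541636) = 1 * 1.541636 = 1.541636, which rounds to 1.5416.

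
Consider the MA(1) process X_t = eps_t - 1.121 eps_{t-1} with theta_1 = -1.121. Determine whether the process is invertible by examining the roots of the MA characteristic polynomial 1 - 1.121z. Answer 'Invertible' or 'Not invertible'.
\text{Not invertible}

The MA(q) characteristic polynomial is P(z) = 1 - 1.121z.
Invertibility requires all roots to lie outside the unit circle, i.e. |z| > 1 for every root.
This is linear in z: 1 + (-1.121) z = 0  =>  z = -1/(-1.121) = 0.892061,  |z| = 0.892061.
Moduli of all roots: 0.8921.
All moduli strictly greater than 1? No.
Verdict: Not invertible.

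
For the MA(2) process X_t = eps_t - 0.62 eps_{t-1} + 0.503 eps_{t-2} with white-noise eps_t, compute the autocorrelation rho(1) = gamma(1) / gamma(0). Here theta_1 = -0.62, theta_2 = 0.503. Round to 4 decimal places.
\rho(1) = -0.5691

For an MA(q) process with theta_0 = 1, the autocovariance is
  gamma(k) = sigma^2 * sum_{i=0..q-k} theta_i * theta_{i+k},
and rho(k) = gamma(k) / gamma(0). Sigma^2 cancels.
  numerator   = (1)*(-0.62) + (-0.62)*(0.503) = -0.93186.
  denominator = (1)^2 + (-0.62)^2 + (0.503)^2 = 1.637409.
  rho(1) = -0.93186 / 1.637409 = -0.5691.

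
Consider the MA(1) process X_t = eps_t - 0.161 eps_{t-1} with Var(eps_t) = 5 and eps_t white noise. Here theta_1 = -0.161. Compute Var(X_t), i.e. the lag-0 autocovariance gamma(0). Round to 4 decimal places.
\gamma(0) = 5.1296

For an MA(q) process X_t = eps_t + sum_i theta_i eps_{t-i} with
Var(eps_t) = sigma^2, the variance is
  gamma(0) = sigma^2 * (1 + sum_i theta_i^2).
  sum_i theta_i^2 = (-0.161)^2 = 0.025921.
  gamma(0) = 5 * (1 + 0.025921) = 5 * 1.025921 = 5.129605, which rounds to 5.1296.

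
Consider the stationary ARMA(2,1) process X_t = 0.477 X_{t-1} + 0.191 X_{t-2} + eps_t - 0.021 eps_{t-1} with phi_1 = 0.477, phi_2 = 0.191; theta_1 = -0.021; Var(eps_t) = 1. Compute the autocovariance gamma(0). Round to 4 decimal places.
\gamma(0) = 1.5523

Multiply the model equation by X_{t-k} and take expectations. With theta_0 = psi_0 = 1 and psi_j the MA(infinity) weights, this gives
  gamma(k) - sum_i phi_i gamma(k-i) = c_k,
  c_k = sigma^2 * sum_{j=k..q} theta_j psi_{j-k}   (c_k = 0 for k > q),
using gamma(-m) = gamma(m).
psi-weights needed (psi_j = theta_j + sum_i phi_i psi_{j-i}):
  psi_1 = theta_1 + phi_1 = -0.021 + (0.477) = 0.456
Right-hand sides:
  c_0 = sigma^2 (1 + theta_1 psi_1) = 1 * (1 + (-0.021)(0.456)) = 1 * 0.990424 = 0.990424
  c_1 = sigma^2 theta_1 = 1 * (-0.021) = -0.021
  c_2 = 0
Equations for k = 0, 1, 2 (AR order 2, c_2 = 0):
  (E0) gamma(0) = phi_1 gamma(1) + phi_2 gamma(2) + c_0
  (E1) gamma(1) = phi_1 gamma(0) + phi_2 gamma(1) + c_1
  (E2) gamma(2) = phi_1 gamma(1) + phi_2 gamma(0)
From (E1): gamma(1) = A gamma(0) + B with
  A = phi_1 / (1 - phi_2) = 0.477 / 0.809 = 0.589617,   B = c_1 / (1 - phi_2) = -0.021 / 0.809 = -0.025958.
Insert (E2) into (E0): gamma(0) (1 - phi_2^2) = phi_1 (1 + phi_2) gamma(1) + c_0.
  phi_1 (1 + phi_2) = (0.477)(1.191) = 0.568107,   1 - phi_2^2 = 0.963519.
Replace gamma(1) by A gamma(0) + B and collect gamma(0):
  gamma(0) [0.963519 - (0.568107)(0.589617)] = (0.568107)(-0.025958) + 0.990424
  gamma(0) * 0.628554 = 0.975677
  gamma(0) = 0.975677 / 0.628554 = 1.552258.
Therefore gamma(0) = 1.5523 (to 4 decimal places).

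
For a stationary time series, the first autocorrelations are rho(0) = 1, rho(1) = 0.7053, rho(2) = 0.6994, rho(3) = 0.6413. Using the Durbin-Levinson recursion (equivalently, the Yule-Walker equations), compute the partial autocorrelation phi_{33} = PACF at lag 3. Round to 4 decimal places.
\phi_{33} = 0.1491

The PACF at lag k is phi_{kk}, the last component of the solution
to the Yule-Walker system G_k phi = r_k where
  (G_k)_{ij} = rho(|i - j|), (r_k)_i = rho(i), i,j = 1..k.
Equivalently, Durbin-Levinson gives phi_{kk} iteratively:
  phi_{11} = rho(1)
  phi_{kk} = [rho(k) - sum_{j=1..k-1} phi_{k-1,j} rho(k-j)]
            / [1 - sum_{j=1..k-1} phi_{k-1,j} rho(j)],
  phi_{k,j} = phi_{k-1,j} - phi_{kk} phi_{k-1,k-j},  j = 1..k-1.
Step k = 1:
  phi_11 = rho(1) = 0.7053.
Step k = 2:
  phi_22 = [rho(2) - phi_11 rho(1)] / [1 - phi_11 rho(1)] = [0.6994 - (0.7053)(0.7053)] / [1 - (0.7053)(0.7053)]
         = 0.20195191 / 0.50255191 = 0.401853.
  Update: phi_21 = phi_11 - phi_22 phi_11 = 0.7053 - (0.401853)(0.7053) = 0.421873.
Step k = 3:
  phi_33 = [rho(3) - phi_21 rho(2) - phi_22 rho(1)] / [1 - phi_21 rho(1) - phi_22 rho(2)]
    numerator   = 0.6413 - (0.421873)(0.6994) - (0.401853)(0.7053) = 0.06281508
    denominator = 1 - (0.421873)(0.7053) - (0.401853)(0.6994) = 0.42139696
  phi_33 = 0.06281508 / 0.42139696 = 0.1491.
Therefore phi_{33} = 0.1491.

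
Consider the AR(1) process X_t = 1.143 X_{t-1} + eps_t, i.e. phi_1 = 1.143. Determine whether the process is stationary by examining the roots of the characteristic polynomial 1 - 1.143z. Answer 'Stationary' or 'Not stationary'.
\text{Not stationary}

The AR(p) characteristic polynomial is P(z) = 1 - 1.143z.
Stationarity requires all roots to lie outside the unit circle, i.e. |z| > 1 for every root.
This is linear in z: 1 + (-1.143) z = 0  =>  z = -1/(-1.143) = 0.874891,  |z| = 0.874891.
Moduli of all roots: 0.8749.
All moduli strictly greater than 1? No.
Verdict: Not stationary.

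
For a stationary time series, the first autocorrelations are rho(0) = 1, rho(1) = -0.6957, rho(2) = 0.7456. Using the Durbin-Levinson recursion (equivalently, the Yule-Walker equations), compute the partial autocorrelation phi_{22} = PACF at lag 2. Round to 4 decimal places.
\phi_{22} = 0.5070

The PACF at lag k is phi_{kk}, the last component of the solution
to the Yule-Walker system G_k phi = r_k where
  (G_k)_{ij} = rho(|i - j|), (r_k)_i = rho(i), i,j = 1..k.
Equivalently, Durbin-Levinson gives phi_{kk} iteratively:
  phi_{11} = rho(1)
  phi_{kk} = [rho(k) - sum_{j=1..k-1} phi_{k-1,j} rho(k-j)]
            / [1 - sum_{j=1..k-1} phi_{k-1,j} rho(j)],
  phi_{k,j} = phi_{k-1,j} - phi_{kk} phi_{k-1,k-j},  j = 1..k-1.
Step k = 1:
  phi_11 = rho(1) = -0.6957.
Step k = 2:
  phi_22 = [rho(2) - phi_11 rho(1)] / [1 - phi_11 rho(1)] = [0.7456 - (-0.6957)(-0.6957)] / [1 - (-0.6957)(-0.6957)]
         = 0.26160151 / 0.51600151 = 0.507.
Therefore phi_{22} = 0.5070.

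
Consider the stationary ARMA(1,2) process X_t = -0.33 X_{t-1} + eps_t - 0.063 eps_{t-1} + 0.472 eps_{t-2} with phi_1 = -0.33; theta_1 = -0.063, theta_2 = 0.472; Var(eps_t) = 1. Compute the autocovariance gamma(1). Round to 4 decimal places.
\gamma(1) = -0.7635

Multiply the model equation by X_{t-k} and take expectations. With theta_0 = psi_0 = 1 and psi_j the MA(infinity) weights, this gives
  gamma(k) - sum_i phi_i gamma(k-i) = c_k,
  c_k = sigma^2 * sum_{j=k..q} theta_j psi_{j-k}   (c_k = 0 for k > q),
using gamma(-m) = gamma(m).
psi-weights needed (psi_j = theta_j + sum_i phi_i psi_{j-i}):
  psi_1 = theta_1 + phi_1 = -0.063 + (-0.33) = -0.393
  psi_2 = theta_2 + phi_1 psi_1 = 0.472 + (-0.33)(-0.393) = 0.60169
Right-hand sides:
  c_0 = sigma^2 (1 + theta_1 psi_1 + theta_2 psi_2) = 1 * (1 + (-0.063)(-0.393) + (0.472)(0.60169)) = 1 * 1.308757 = 1.308757
  c_1 = sigma^2 (theta_1 + theta_2 psi_1) = 1 * (-0.063 + (0.472)(-0.393)) = -0.248496
  c_2 = sigma^2 theta_2 = 1 * (0.472) = 0.472
Equations for k = 0 and k = 1 (AR order 1):
  gamma(0) = phi_1 gamma(1) + c_0
  gamma(1) = phi_1 gamma(0) + c_1
Substituting the second into the first: gamma(0) (1 - phi_1^2) = c_0 + phi_1 c_1, so
  gamma(0) = (c_0 + phi_1 c_1) / (1 - phi_1^2) = (1.308757 + (-0.33)(-0.248496)) / (1 - (-0.33)^2) = 1.39076 / 0.8911 = 1.560723.
  gamma(1) = phi_1 gamma(0) + c_1 = (-0.33)(1.560723) + (-0.248496) = -0.763535.
Therefore gamma(1) = -0.7635 (to 4 decimal places).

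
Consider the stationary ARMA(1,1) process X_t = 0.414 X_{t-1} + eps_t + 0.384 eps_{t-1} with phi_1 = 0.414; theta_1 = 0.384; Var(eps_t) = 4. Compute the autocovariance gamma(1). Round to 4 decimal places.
\gamma(1) = 4.4647

Multiply the model equation by X_{t-k} and take expectations. With theta_0 = psi_0 = 1 and psi_j the MA(infinity) weights, this gives
  gamma(k) - sum_i phi_i gamma(k-i) = c_k,
  c_k = sigma^2 * sum_{j=k..q} theta_j psi_{j-k}   (c_k = 0 for k > q),
using gamma(-m) = gamma(m).
psi-weights needed (psi_j = theta_j + sum_i phi_i psi_{j-i}):
  psi_1 = theta_1 + phi_1 = 0.384 + (0.414) = 0.798
Right-hand sides:
  c_0 = sigma^2 (1 + theta_1 psi_1) = 4 * (1 + (0.384)(0.798)) = 4 * 1.306432 = 5.225728
  c_1 = sigma^2 theta_1 = 4 * (0.384) = 1.536
  c_2 = 0
Equations for k = 0 and k = 1 (AR order 1):
  gamma(0) = phi_1 gamma(1) + c_0
  gamma(1) = phi_1 gamma(0) + c_1
Substituting the second into the first: gamma(0) (1 - phi_1^2) = c_0 + phi_1 c_1, so
  gamma(0) = (c_0 + phi_1 c_1) / (1 - phi_1^2) = (5.225728 + (0.414)(1.536)) / (1 - (0.414)^2) = 5.861632 / 0.828604 = 7.074105.
  gamma(1) = phi_1 gamma(0) + c_1 = (0.414)(7.074105) + (1.536) = 4.46468.
Therefore gamma(1) = 4.4647 (to 4 decimal places).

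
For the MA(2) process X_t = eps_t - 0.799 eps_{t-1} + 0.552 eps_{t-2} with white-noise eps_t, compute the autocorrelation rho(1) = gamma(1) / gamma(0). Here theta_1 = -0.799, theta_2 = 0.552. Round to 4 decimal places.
\rho(1) = -0.6382

For an MA(q) process with theta_0 = 1, the autocovariance is
  gamma(k) = sigma^2 * sum_{i=0..q-k} theta_i * theta_{i+k},
and rho(k) = gamma(k) / gamma(0). Sigma^2 cancels.
  numerator   = (1)*(-0.799) + (-0.799)*(0.552) = -1.240048.
  denominator = (1)^2 + (-0.799)^2 + (0.552)^2 = 1.943105.
  rho(1) = -1.240048 / 1.943105 = -0.6382.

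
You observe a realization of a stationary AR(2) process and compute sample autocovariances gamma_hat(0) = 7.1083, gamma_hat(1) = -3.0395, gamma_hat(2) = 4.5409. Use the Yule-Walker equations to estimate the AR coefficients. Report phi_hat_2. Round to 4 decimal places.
\hat\phi_{2} = 0.5580

The Yule-Walker equations for an AR(p) process read, in matrix form,
  Gamma_p phi = r_p,   with   (Gamma_p)_{ij} = gamma(|i - j|),
                       (r_p)_i = gamma(i),   i,j = 1..p.
Substitute the sample gammas (Toeplitz matrix and right-hand side of size 2):
  Gamma_p = [[7.1083, -3.0395], [-3.0395, 7.1083]]
  r_p     = [-3.0395, 4.5409]
Written out:
  7.1083 phi_1 - 3.0395 phi_2 = -3.0395
  -3.0395 phi_1 + 7.1083 phi_2 = 4.5409
Solve by Cramer's rule:
  det = gamma(0)^2 - gamma(1)^2 = (7.1083)^2 - (-3.0395)^2 = 50.52792889 - 9.23856025 = 41.28936864
  phi_hat_1 = [gamma(1) gamma(0) - gamma(1) gamma(2)] / det = [(-3.0395)(7.1083) - (-3.0395)(4.5409)] / 41.28936864 = -7.8036123 / 41.28936864 = -0.189
  phi_hat_2 = [gamma(0) gamma(2) - gamma(1)^2] / det = [(7.1083)(4.5409) - (-3.0395)^2] / 41.28936864 = 23.03951922 / 41.28936864 = 0.558
So phi_hat = [-0.1890, 0.5580].
Therefore phi_hat_2 = 0.5580.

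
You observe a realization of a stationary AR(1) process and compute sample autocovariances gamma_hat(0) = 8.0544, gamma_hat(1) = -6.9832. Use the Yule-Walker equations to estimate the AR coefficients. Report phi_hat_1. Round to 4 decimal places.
\hat\phi_{1} = -0.8670

The Yule-Walker equations for an AR(p) process read, in matrix form,
  Gamma_p phi = r_p,   with   (Gamma_p)_{ij} = gamma(|i - j|),
                       (r_p)_i = gamma(i),   i,j = 1..p.
Substitute the sample gammas (Toeplitz matrix and right-hand side of size 1):
  Gamma_p = [[8.0544]]
  r_p     = [-6.9832]
With p = 1 this is the single equation gamma(0) phi_1 = gamma(1):
  phi_hat_1 = gamma(1) / gamma(0) = -6.9832 / 8.0544 = -0.8670.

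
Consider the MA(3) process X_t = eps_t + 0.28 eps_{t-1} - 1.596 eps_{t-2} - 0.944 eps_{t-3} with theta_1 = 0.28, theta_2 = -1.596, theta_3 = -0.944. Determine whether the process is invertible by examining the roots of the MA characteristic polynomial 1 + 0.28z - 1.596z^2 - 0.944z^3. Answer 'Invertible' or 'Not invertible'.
\text{Not invertible}

The MA(q) characteristic polynomial is P(z) = 1 + 0.28z - 1.596z^2 - 0.944z^3.
Invertibility requires all roots to lie outside the unit circle, i.e. |z| > 1 for every root.
Degree 3: look for a simple real root z0 first, then factor out (1 - z/z0) and solve the remaining quadratic.
Testing z0 = -1.25: P(-1.25) = 1 + (0.28)(-1.25) + (-1.596)(-1.25)^2 + (-0.944)(-1.25)^3
  = 1 + (-0.35) + (-2.49375) + (1.84375) = 0.  So z_0 = -1.25 is a root, |z_0| = 1.25.
Divide out the factor (1 + 0.8 z) = (1 - z/z0) (since 1/z0 = -0.8):
  P(z) = (1 + 0.8 z)(1 + (-0.52) z + (-1.18) z^2)
  [check: z-coef -0.52 - (-0.8) = 0.28; z^2-coef -1.18 - (-0.8)(-0.52) = -1.596; z^3-coef -(-0.8)(-1.18) = -0.944.]
Remaining roots from the quadratic factor 1 + (-0.52) z + (-1.18) z^2:
  Set 1 + (-0.52) z + (-1.18) z^2 = 0, i.e. a z^2 + b z + c = 0 with a = -1.18, b = -0.52, c = 1.
  Discriminant D = b^2 - 4ac = (-0.52)^2 - 4*(-1.18)*1 = 0.2704 - (-4.72) = 4.9904.
  D >= 0, so the roots are real: z = (-b +/- sqrt(D)) / (2a) = (0.52 +/- 2.23392) / (-2.36).
    z_1 = (0.52 + 2.23392) / (-2.36) = -1.1669,   |z_1| = 1.1669.
    z_2 = (0.52 - 2.23392) / (-2.36) = 0.7262,   |z_2| = 0.7262.
Moduli of all roots: 1.2500, 1.1669, 0.7262.
All moduli strictly greater than 1? No.
Verdict: Not invertible.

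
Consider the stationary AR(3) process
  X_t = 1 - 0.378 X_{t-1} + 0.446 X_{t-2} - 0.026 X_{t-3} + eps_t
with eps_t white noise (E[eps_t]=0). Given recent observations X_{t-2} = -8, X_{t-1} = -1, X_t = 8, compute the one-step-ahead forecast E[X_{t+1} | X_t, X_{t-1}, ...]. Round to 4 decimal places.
E[X_{t+1} \mid \mathcal F_t] = -2.2620

For an AR(p) model X_t = c + sum_i phi_i X_{t-i} + eps_t, the
one-step-ahead conditional mean is
  E[X_{t+1} | X_t, ...] = c + sum_i phi_i X_{t+1-i}.
Substitute known values:
  E[X_{t+1} | ...] = 1 + (-0.378) * (8) + (0.446) * (-1) + (-0.026) * (-8)
                   = -2.2620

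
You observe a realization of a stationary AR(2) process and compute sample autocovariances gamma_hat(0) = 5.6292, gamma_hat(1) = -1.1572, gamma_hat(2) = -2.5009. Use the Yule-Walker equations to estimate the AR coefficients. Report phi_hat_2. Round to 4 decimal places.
\hat\phi_{2} = -0.5080

The Yule-Walker equations for an AR(p) process read, in matrix form,
  Gamma_p phi = r_p,   with   (Gamma_p)_{ij} = gamma(|i - j|),
                       (r_p)_i = gamma(i),   i,j = 1..p.
Substitute the sample gammas (Toeplitz matrix and right-hand side of size 2):
  Gamma_p = [[5.6292, -1.1572], [-1.1572, 5.6292]]
  r_p     = [-1.1572, -2.5009]
Written out:
  5.6292 phi_1 - 1.1572 phi_2 = -1.1572
  -1.1572 phi_1 + 5.6292 phi_2 = -2.5009
Solve by Cramer's rule:
  det = gamma(0)^2 - gamma(1)^2 = (5.6292)^2 - (-1.1572)^2 = 31.68789264 - 1.33911184 = 30.3487808
  phi_hat_1 = [gamma(1) gamma(0) - gamma(1) gamma(2)] / det = [(-1.1572)(5.6292) - (-1.1572)(-2.5009)] / 30.3487808 = -9.40815172 / 30.3487808 = -0.31
  phi_hat_2 = [gamma(0) gamma(2) - gamma(1)^2] / det = [(5.6292)(-2.5009) - (-1.1572)^2] / 30.3487808 = -15.41717812 / 30.3487808 = -0.508
So phi_hat = [-0.3100, -0.5080].
Therefore phi_hat_2 = -0.5080.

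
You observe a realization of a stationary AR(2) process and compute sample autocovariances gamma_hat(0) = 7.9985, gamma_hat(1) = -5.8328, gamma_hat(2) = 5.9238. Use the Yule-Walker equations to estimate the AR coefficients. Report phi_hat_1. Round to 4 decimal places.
\hat\phi_{1} = -0.4040

The Yule-Walker equations for an AR(p) process read, in matrix form,
  Gamma_p phi = r_p,   with   (Gamma_p)_{ij} = gamma(|i - j|),
                       (r_p)_i = gamma(i),   i,j = 1..p.
Substitute the sample gammas (Toeplitz matrix and right-hand side of size 2):
  Gamma_p = [[7.9985, -5.8328], [-5.8328, 7.9985]]
  r_p     = [-5.8328, 5.9238]
Written out:
  7.9985 phi_1 - 5.8328 phi_2 = -5.8328
  -5.8328 phi_1 + 7.9985 phi_2 = 5.9238
Solve by Cramer's rule:
  det = gamma(0)^2 - gamma(1)^2 = (7.9985)^2 - (-5.8328)^2 = 63.97600225 - 34.02155584 = 29.95444641
  phi_hat_1 = [gamma(1) gamma(0) - gamma(1) gamma(2)] / det = [(-5.8328)(7.9985) - (-5.8328)(5.9238)] / 29.95444641 = -12.10131016 / 29.95444641 = -0.404
  phi_hat_2 = [gamma(0) gamma(2) - gamma(1)^2] / det = [(7.9985)(5.9238) - (-5.8328)^2] / 29.95444641 = 13.35995846 / 29.95444641 = 0.446
So phi_hat = [-0.4040, 0.4460].
Therefore phi_hat_1 = -0.4040.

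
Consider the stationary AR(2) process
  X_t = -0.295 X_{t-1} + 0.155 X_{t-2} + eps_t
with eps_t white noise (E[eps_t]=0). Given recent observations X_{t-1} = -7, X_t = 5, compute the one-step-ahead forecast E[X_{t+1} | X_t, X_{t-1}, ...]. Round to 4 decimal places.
E[X_{t+1} \mid \mathcal F_t] = -2.5600

For an AR(p) model X_t = c + sum_i phi_i X_{t-i} + eps_t, the
one-step-ahead conditional mean is
  E[X_{t+1} | X_t, ...] = c + sum_i phi_i X_{t+1-i}.
Substitute known values:
  E[X_{t+1} | ...] = (-0.295) * (5) + (0.155) * (-7)
                   = -2.5600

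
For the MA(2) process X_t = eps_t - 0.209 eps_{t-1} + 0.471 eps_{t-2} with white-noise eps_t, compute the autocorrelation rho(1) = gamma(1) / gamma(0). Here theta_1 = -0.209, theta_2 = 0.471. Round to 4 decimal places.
\rho(1) = -0.2429

For an MA(q) process with theta_0 = 1, the autocovariance is
  gamma(k) = sigma^2 * sum_{i=0..q-k} theta_i * theta_{i+k},
and rho(k) = gamma(k) / gamma(0). Sigma^2 cancels.
  numerator   = (1)*(-0.209) + (-0.209)*(0.471) = -0.307439.
  denominator = (1)^2 + (-0.209)^2 + (0.471)^2 = 1.265522.
  rho(1) = -0.307439 / 1.265522 = -0.2429.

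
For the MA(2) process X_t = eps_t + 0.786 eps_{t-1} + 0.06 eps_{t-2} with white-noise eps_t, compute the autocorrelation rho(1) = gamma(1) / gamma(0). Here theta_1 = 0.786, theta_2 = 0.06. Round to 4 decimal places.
\rho(1) = 0.5139

For an MA(q) process with theta_0 = 1, the autocovariance is
  gamma(k) = sigma^2 * sum_{i=0..q-k} theta_i * theta_{i+k},
and rho(k) = gamma(k) / gamma(0). Sigma^2 cancels.
  numerator   = (1)*(0.786) + (0.786)*(0.06) = 0.83316.
  denominator = (1)^2 + (0.786)^2 + (0.06)^2 = 1.621396.
  rho(1) = 0.83316 / 1.621396 = 0.5139.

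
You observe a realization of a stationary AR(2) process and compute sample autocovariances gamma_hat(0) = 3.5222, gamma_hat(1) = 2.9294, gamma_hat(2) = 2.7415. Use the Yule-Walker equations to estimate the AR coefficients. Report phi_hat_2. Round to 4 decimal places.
\hat\phi_{2} = 0.2810

The Yule-Walker equations for an AR(p) process read, in matrix form,
  Gamma_p phi = r_p,   with   (Gamma_p)_{ij} = gamma(|i - j|),
                       (r_p)_i = gamma(i),   i,j = 1..p.
Substitute the sample gammas (Toeplitz matrix and right-hand side of size 2):
  Gamma_p = [[3.5222, 2.9294], [2.9294, 3.5222]]
  r_p     = [2.9294, 2.7415]
Written out:
  3.5222 phi_1 + 2.9294 phi_2 = 2.9294
  2.9294 phi_1 + 3.5222 phi_2 = 2.7415
Solve by Cramer's rule:
  det = gamma(0)^2 - gamma(1)^2 = (3.5222)^2 - (2.9294)^2 = 12.40589284 - 8.58138436 = 3.82450848
  phi_hat_1 = [gamma(1) gamma(0) - gamma(1) gamma(2)] / det = [(2.9294)(3.5222) - (2.9294)(2.7415)] / 3.82450848 = 2.28698258 / 3.82450848 = 0.598
  phi_hat_2 = [gamma(0) gamma(2) - gamma(1)^2] / det = [(3.5222)(2.7415) - (2.9294)^2] / 3.82450848 = 1.07472694 / 3.82450848 = 0.281
So phi_hat = [0.5980, 0.2810].
Therefore phi_hat_2 = 0.2810.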